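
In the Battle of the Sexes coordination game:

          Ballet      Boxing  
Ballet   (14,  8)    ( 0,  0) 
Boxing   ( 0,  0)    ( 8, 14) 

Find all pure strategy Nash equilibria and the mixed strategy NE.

Pure NE: (Ballet, Ballet) and (Boxing, Boxing); Mixed NE: p = 0.6364, q = 0.3636

Work:
Check pure NE:
(Ballet, Ballet): (14, 8) - no unilateral deviation beneficial
(Boxing, Boxing): (8, 14) - no unilateral deviation beneficial
Mixed NE: P1 plays Ballet with p = 0.6364, P2 plays Ballet with q = 0.3636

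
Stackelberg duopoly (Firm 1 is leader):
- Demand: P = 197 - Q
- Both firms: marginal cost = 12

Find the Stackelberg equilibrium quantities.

q₁* (leader) = 92.5, q₂* (follower) = 46.25

Work:
Follower's reaction: q₂ = (a - c - q₁)/2
Leader substitutes: π₁ = q₁·(a - q₁ - (a-c-q₁)/2 - c)
FOC: q₁* = (197 - 12)/2 = 92.50
Then: q₂* = (197 - 12 - 92.5)/2 = 46.25
Leader has first-mover advantage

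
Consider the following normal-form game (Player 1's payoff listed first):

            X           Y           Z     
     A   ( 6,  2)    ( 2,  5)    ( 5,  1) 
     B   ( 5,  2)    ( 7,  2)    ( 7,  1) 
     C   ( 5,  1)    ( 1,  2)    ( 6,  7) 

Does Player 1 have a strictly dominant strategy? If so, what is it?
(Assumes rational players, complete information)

No strictly dominant strategy exists for Player 1

Work:
A strategy strictly dominates another if it gives a strictly higher payoff against every opponent action. Compare each pair of P1's strategies column-by-column:
  A vs B: [6 vs 5, 2 vs 7, 5 vs 7] → A does not strictly dominate B (column Y: 2 ≤ 7)
  A vs C: [6 vs 5, 2 vs 1, 5 vs 6] → A does not strictly dominate C (column Z: 5 ≤ 6)
  B vs A: [5 vs 6, 7 vs 2, 7 vs 5] → B does not strictly dominate A (column X: 5 ≤ 6)
  B vs C: [5 vs 5, 7 vs 1, 7 vs 6] → B does not strictly dominate C (column X: 5 ≤ 5)
  C vs A: [5 vs 6, 1 vs 2, 6 vs 5] → C does not strictly dominate A (column X: 5 ≤ 6)
  C vs B: [5 vs 5, 1 vs 7, 6 vs 7] → C does not strictly dominate B (column X: 5 ≤ 5)
No single strategy strictly dominates all others → no strictly dominant strategy.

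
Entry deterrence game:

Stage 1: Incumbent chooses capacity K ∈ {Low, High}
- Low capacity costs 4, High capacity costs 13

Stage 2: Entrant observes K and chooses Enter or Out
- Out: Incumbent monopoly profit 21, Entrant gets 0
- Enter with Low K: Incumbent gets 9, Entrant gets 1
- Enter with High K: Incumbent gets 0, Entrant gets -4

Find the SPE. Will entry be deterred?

SPE: (High, Enter|Low, Out|High); Entry deterred. Incumbent net profit = 8

Work:
After Low K: Entrant enters (1 > 0)
After High K: Entrant stays out (-4 < 0)
Incumbent: Low → 9−4=5, High → 21−13=8
Incumbent chooses High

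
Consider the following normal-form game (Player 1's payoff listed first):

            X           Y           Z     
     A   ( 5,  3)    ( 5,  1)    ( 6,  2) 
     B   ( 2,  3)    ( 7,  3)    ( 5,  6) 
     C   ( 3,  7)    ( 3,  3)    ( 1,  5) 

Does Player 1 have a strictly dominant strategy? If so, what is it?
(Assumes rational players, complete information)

No strictly dominant strategy exists for Player 1

Work:
A strategy strictly dominates another if it gives a strictly higher payoff against every opponent action. Compare each pair of P1's strategies column-by-column:
  A vs B: [5 vs 2, 5 vs 7, 6 vs 5] → A does not strictly dominate B (column Y: 5 ≤ 7)
  A vs C: [5 vs 3, 5 vs 3, 6 vs 1] → A strictly dominates C
  B vs A: [2 vs 5, 7 vs 5, 5 vs 6] → B does not strictly dominate A (column X: 2 ≤ 5)
  B vs C: [2 vs 3, 7 vs 3, 5 vs 1] → B does not strictly dominate C (column X: 2 ≤ 3)
  C vs A: [3 vs 5, 3 vs 5, 1 vs 6] → C does not strictly dominate A (column X: 3 ≤ 5)
  C vs B: [3 vs 2, 3 vs 7, 1 vs 5] → C does not strictly dominate B (column Y: 3 ≤ 7)
No single strategy strictly dominates all others → no strictly dominant strategy.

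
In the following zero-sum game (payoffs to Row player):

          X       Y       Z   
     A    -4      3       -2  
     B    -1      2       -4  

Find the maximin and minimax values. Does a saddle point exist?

Maximin = -4, Minimax = -2, Saddle: False

Work:
Row minimums: [-4, -4] → maximin = -4
Column maximums: [-1, 3, -2] → minimax = -2
No saddle point (maximin ≠ minimax). Mixed strategy needed.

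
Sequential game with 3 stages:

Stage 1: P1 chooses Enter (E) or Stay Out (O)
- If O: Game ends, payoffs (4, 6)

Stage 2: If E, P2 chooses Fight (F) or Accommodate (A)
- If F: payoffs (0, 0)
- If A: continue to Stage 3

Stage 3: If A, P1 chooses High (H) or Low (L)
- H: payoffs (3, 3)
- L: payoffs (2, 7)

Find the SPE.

SPE: (O, A, H); Outcome (4, 6)

Work:
Stage 3: P1 chooses H (3 vs 2)
Stage 2: P2: F->0, A->3 (anticipating H). Choose A
Stage 1: P1: O->4, E->3 (anticipating A, H). Choose O
SPE path: O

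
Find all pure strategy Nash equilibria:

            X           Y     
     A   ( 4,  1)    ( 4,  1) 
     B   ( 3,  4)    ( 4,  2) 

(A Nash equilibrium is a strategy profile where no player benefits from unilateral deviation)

Nash equilibrium: (A, X), (A, Y)

Work:
Best responses:
  P1 vs X: payoffs [4, 3] → best response A (payoff 4)
  P1 vs Y: payoffs [4, 4] → best response A/B (payoff 4)
  P2 vs A: payoffs [1, 1] → best response X/Y (payoff 1)
  P2 vs B: payoffs [4, 2] → best response X (payoff 4)
Mutual best responses: (A,X), (A,Y) → Nash equilibria.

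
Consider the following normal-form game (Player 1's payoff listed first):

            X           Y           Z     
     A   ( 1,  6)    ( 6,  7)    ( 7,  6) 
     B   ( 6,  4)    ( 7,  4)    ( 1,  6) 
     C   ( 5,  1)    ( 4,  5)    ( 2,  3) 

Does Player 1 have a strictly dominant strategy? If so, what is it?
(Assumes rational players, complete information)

No strictly dominant strategy exists for Player 1

Work:
A strategy strictly dominates another if it gives a strictly higher payoff against every opponent action. Compare each pair of P1's strategies column-by-column:
  A vs B: [1 vs 6, 6 vs 7, 7 vs 1] → A does not strictly dominate B (column X: 1 ≤ 6)
  A vs C: [1 vs 5, 6 vs 4, 7 vs 2] → A does not strictly dominate C (column X: 1 ≤ 5)
  B vs A: [6 vs 1, 7 vs 6, 1 vs 7] → B does not strictly dominate A (column Z: 1 ≤ 7)
  B vs C: [6 vs 5, 7 vs 4, 1 vs 2] → B does not strictly dominate C (column Z: 1 ≤ 2)
  C vs A: [5 vs 1, 4 vs 6, 2 vs 7] → C does not strictly dominate A (column Y: 4 ≤ 6)
  C vs B: [5 vs 6, 4 vs 7, 2 vs 1] → C does not strictly dominate B (column X: 5 ≤ 6)
No single strategy strictly dominates all others → no strictly dominant strategy.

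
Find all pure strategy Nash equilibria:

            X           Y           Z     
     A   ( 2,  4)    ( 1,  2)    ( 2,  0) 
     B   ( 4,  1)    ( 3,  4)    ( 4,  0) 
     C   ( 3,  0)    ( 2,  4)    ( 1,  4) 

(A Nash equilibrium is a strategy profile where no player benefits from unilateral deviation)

Nash equilibrium: (B, Y)

Work:
Best responses:
  P1 vs X: payoffs [2, 4, 3] → best response B (payoff 4)
  P1 vs Y: payoffs [1, 3, 2] → best response B (payoff 3)
  P1 vs Z: payoffs [2, 4, 1] → best response B (payoff 4)
  P2 vs A: payoffs [4, 2, 0] → best response X (payoff 4)
  P2 vs B: payoffs [1, 4, 0] → best response Y (payoff 4)
  P2 vs C: payoffs [0, 4, 4] → best response Y/Z (payoff 4)
Mutual best responses: (B,Y) → Nash equilibria.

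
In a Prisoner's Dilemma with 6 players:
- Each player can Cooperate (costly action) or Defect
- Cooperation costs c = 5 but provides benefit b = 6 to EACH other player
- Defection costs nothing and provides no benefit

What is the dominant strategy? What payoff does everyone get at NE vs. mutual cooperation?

Dominant: Defect; NE payoff = 0; Coop payoff = 25

Work:
Defect dominates (saves cost c = 5, benefit to others is external)
NE: All defect → everyone gets 0
If all cooperate: each receives (5)×6 - 5 = 25
Social dilemma: 25 > 0 but NE gives 0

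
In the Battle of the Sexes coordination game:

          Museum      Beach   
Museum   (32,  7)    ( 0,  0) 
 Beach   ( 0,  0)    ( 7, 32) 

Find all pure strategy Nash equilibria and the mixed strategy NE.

Pure NE: (Museum, Museum) and (Beach, Beach); Mixed NE: p = 0.8205, q = 0.1795

Work:
Check pure NE:
(Museum, Museum): (32, 7) - no unilateral deviation beneficial
(Beach, Beach): (7, 32) - no unilateral deviation beneficial
Mixed NE: P1 plays Museum with p = 0.8205, P2 plays Museum with q = 0.1795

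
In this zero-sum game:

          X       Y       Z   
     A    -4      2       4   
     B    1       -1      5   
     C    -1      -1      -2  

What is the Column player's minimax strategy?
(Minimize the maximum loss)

Column should play X, value = 1

Work:
Column player minimizes Row's maximum payoff:
Column X: max payoff to Row = 1
Column Y: max payoff to Row = 2
Column Z: max payoff to Row = 5
Minimum is 1, achieved by column X.
Minimax strategy: X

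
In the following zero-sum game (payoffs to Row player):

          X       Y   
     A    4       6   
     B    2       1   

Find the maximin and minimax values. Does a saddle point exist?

Maximin = 4, Minimax = 4, Saddle: True

Work:
Row minimums: [4, 1] → maximin = 4
Column maximums: [4, 6] → minimax = 4
Saddle point exists! Game value = 4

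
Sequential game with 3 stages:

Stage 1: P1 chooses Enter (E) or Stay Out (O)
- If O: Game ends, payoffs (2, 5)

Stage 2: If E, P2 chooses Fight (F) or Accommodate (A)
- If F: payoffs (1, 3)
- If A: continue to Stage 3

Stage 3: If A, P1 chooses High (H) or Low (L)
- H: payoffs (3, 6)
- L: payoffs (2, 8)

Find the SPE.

SPE: (E, A, H); Outcome (3, 6)

Work:
Stage 3: P1 chooses H (3 vs 2)
Stage 2: P2: F->3, A->6 (anticipating H). Choose A
Stage 1: P1: O->2, E->3 (anticipating A, H). Choose E
SPE path: E -> A -> H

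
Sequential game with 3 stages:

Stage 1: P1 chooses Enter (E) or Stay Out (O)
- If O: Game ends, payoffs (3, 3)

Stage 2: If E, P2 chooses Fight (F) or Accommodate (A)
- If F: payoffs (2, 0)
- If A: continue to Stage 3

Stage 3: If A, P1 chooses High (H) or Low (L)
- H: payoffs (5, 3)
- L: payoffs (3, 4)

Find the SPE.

SPE: (E, A, H); Outcome (5, 3)

Work:
Stage 3: P1 chooses H (5 vs 3)
Stage 2: P2: F->0, A->3 (anticipating H). Choose A
Stage 1: P1: O->3, E->5 (anticipating A, H). Choose E
SPE path: E -> A -> H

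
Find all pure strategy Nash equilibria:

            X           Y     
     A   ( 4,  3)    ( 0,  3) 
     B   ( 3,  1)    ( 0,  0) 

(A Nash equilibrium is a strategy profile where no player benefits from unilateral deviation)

Nash equilibrium: (A, X), (A, Y)

Work:
Best responses:
  P1 vs X: payoffs [4, 3] → best response A (payoff 4)
  P1 vs Y: payoffs [0, 0] → best response A/B (payoff 0)
  P2 vs A: payoffs [3, 3] → best response X/Y (payoff 3)
  P2 vs B: payoffs [1, 0] → best response X (payoff 1)
Mutual best responses: (A,X), (A,Y) → Nash equilibria.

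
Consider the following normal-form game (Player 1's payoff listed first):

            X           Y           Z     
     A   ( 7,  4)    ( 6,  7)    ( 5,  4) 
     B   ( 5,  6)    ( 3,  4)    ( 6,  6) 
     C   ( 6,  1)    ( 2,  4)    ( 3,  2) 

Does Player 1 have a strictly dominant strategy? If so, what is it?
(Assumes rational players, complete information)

No strictly dominant strategy exists for Player 1

Work:
A strategy strictly dominates another if it gives a strictly higher payoff against every opponent action. Compare each pair of P1's strategies column-by-column:
  A vs B: [7 vs 5, 6 vs 3, 5 vs 6] → A does not strictly dominate B (column Z: 5 ≤ 6)
  A vs C: [7 vs 6, 6 vs 2, 5 vs 3] → A strictly dominates C
  B vs A: [5 vs 7, 3 vs 6, 6 vs 5] → B does not strictly dominate A (column X: 5 ≤ 7)
  B vs C: [5 vs 6, 3 vs 2, 6 vs 3] → B does not strictly dominate C (column X: 5 ≤ 6)
  C vs A: [6 vs 7, 2 vs 6, 3 vs 5] → C does not strictly dominate A (column X: 6 ≤ 7)
  C vs B: [6 vs 5, 2 vs 3, 3 vs 6] → C does not strictly dominate B (column Y: 2 ≤ 3)
No single strategy strictly dominates all others → no strictly dominant strategy.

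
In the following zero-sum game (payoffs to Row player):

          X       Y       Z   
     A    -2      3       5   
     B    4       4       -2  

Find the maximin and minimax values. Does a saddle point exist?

Maximin = -2, Minimax = 4, Saddle: False

Work:
Row minimums: [-2, -2] → maximin = -2
Column maximums: [4, 4, 5] → minimax = 4
No saddle point (maximin ≠ minimax). Mixed strategy needed.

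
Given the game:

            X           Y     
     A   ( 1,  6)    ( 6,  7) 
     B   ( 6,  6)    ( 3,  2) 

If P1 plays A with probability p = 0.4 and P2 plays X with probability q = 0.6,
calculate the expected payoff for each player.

E[P1] = 4.08, E[P2] = 5.2

Work:
E[P1] = p·q·π₁(A,X) + p·(1-q)·π₁(A,Y) + (1-p)·q·π₁(B,X) + (1-p)·(1-q)·π₁(B,Y)
= 0.4·0.6·1 + 0.4·0.4·6 + 0.6·0.6·6 + 0.6·0.4·3
= 4.08

E[P2] = 5.2 (similar calculation)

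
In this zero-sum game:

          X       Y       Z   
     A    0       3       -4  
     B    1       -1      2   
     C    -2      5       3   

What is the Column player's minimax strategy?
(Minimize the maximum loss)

Column should play X, value = 1

Work:
Column player minimizes Row's maximum payoff:
Column X: max payoff to Row = 1
Column Y: max payoff to Row = 5
Column Z: max payoff to Row = 3
Minimum is 1, achieved by column X.
Minimax strategy: X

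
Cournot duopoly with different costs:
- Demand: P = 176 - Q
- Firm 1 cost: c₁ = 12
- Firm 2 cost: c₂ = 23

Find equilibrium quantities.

q₁* = 58.33, q₂* = 47.33

Work:
Reaction: q₁ = (176 - 12 - q₂)/2
Reaction: q₂ = (176 - 23 - q₁)/2
Solve simultaneously:
q₁* = (176 - 2×12 + 23)/3 = 58.33
q₂* = (176 - 2×23 + 12)/3 = 47.33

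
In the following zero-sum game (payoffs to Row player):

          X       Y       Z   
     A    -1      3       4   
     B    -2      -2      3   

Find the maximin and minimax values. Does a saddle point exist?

Maximin = -1, Minimax = -1, Saddle: True

Work:
Row minimums: [-1, -2] → maximin = -1
Column maximums: [-1, 3, 4] → minimax = -1
Saddle point exists! Game value = -1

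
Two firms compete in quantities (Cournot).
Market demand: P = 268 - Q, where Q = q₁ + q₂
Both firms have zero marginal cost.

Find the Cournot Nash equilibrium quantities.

q₁* = q₂* = 89.33; P* = 89.33

Work:
Profit: π_i = P·q_i = (a - q_i - q_j)·q_i
FOC: ∂π_i/∂q_i = a - 2q_i - q_j = 0
Reaction function: q_i = (268 - q_j)/2
Symmetry: q* = 268/3 = 89.33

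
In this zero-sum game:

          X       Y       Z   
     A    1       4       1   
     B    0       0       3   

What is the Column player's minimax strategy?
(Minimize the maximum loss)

Column should play X, value = 1

Work:
Column player minimizes Row's maximum payoff:
Column X: max payoff to Row = 1
Column Y: max payoff to Row = 4
Column Z: max payoff to Row = 3
Minimum is 1, achieved by column X.
Minimax strategy: X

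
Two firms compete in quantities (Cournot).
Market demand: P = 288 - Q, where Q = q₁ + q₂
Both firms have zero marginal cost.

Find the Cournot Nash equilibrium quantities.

q₁* = q₂* = 96.0; P* = 96.0

Work:
Profit: π_i = P·q_i = (a - q_i - q_j)·q_i
FOC: ∂π_i/∂q_i = a - 2q_i - q_j = 0
Reaction function: q_i = (288 - q_j)/2
Symmetry: q* = 288/3 = 96.0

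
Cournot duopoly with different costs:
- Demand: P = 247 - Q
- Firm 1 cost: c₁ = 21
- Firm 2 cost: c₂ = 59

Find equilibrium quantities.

q₁* = 88.0, q₂* = 50.0

Work:
Reaction: q₁ = (247 - 21 - q₂)/2
Reaction: q₂ = (247 - 59 - q₁)/2
Solve simultaneously:
q₁* = (247 - 2×21 + 59)/3 = 88.0
q₂* = (247 - 2×59 + 21)/3 = 50.0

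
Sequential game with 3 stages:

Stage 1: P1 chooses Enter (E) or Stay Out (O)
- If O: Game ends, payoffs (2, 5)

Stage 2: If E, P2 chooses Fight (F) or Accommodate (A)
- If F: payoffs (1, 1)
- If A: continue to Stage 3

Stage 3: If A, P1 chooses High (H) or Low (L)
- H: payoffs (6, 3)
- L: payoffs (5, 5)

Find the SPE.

SPE: (E, A, H); Outcome (6, 3)

Work:
Stage 3: P1 chooses H (6 vs 5)
Stage 2: P2: F->1, A->3 (anticipating H). Choose A
Stage 1: P1: O->2, E->6 (anticipating A, H). Choose E
SPE path: E -> A -> H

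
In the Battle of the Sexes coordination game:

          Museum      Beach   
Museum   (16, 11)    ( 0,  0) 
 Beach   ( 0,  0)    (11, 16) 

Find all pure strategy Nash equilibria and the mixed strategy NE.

Pure NE: (Museum, Museum) and (Beach, Beach); Mixed NE: p = 0.5926, q = 0.4074

Work:
Check pure NE:
(Museum, Museum): (16, 11) - no unilateral deviation beneficial
(Beach, Beach): (11, 16) - no unilateral deviation beneficial
Mixed NE: P1 plays Museum with p = 0.5926, P2 plays Museum with q = 0.4074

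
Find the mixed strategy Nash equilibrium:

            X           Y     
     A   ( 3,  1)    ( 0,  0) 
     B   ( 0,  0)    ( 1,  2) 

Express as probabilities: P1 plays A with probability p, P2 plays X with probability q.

p = 0.6667, q = 0.25

Work:
Find probabilities that make opponent indifferent:
P2 chooses q to make P1 indifferent between A and B
P1 chooses p to make P2 indifferent between X and Y
Mixed NE: P1 plays (A: 0.6667, B: 0.3333), P2 plays (X: 0.25, Y: 0.75)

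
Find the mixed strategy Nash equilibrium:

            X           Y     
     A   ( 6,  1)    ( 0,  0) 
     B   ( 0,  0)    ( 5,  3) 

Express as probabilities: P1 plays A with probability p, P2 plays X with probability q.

p = 0.75, q = 0.4545

Work:
Find probabilities that make opponent indifferent:
P2 chooses q to make P1 indifferent between A and B
P1 chooses p to make P2 indifferent between X and Y
Mixed NE: P1 plays (A: 0.75, B: 0.25), P2 plays (X: 0.4545, Y: 0.5455)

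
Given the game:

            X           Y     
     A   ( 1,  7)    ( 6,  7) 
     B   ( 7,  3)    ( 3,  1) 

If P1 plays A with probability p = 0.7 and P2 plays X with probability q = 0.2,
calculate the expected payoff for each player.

E[P1] = 4.64, E[P2] = 5.32

Work:
E[P1] = p·q·π₁(A,X) + p·(1-q)·π₁(A,Y) + (1-p)·q·π₁(B,X) + (1-p)·(1-q)·π₁(B,Y)
= 0.7·0.2·1 + 0.7·0.8·6 + 0.3·0.2·7 + 0.3·0.8·3
= 4.64

E[P2] = 5.32 (similar calculation)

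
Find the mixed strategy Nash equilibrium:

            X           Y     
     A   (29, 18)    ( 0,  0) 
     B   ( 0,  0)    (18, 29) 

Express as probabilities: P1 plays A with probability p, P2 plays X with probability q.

p = 0.617, q = 0.383

Work:
Find probabilities that make opponent indifferent:
P2 chooses q to make P1 indifferent between A and B
P1 chooses p to make P2 indifferent between X and Y
Mixed NE: P1 plays (A: 0.617, B: 0.383), P2 plays (X: 0.383, Y: 0.617)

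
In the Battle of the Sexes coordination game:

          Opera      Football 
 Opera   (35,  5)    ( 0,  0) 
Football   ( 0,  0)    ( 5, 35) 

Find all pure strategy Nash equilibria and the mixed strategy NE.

Pure NE: (Opera, Opera) and (Football, Football); Mixed NE: p = 0.875, q = 0.125

Work:
Check pure NE:
(Opera, Opera): (35, 5) - no unilateral deviation beneficial
(Football, Football): (5, 35) - no unilateral deviation beneficial
Mixed NE: P1 plays Opera with p = 0.875, P2 plays Opera with q = 0.125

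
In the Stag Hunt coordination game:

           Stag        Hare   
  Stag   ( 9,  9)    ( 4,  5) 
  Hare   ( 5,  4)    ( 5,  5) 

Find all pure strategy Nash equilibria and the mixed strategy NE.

Pure NE: (Stag, Stag) and (Hare, Hare); Mixed NE: p = 0.2, q = 0.2

Work:
Check pure NE:
(Stag, Stag): (9, 9) - no unilateral deviation beneficial
(Hare, Hare): (5, 5) - no unilateral deviation beneficial
Mixed NE: P1 plays Stag with p = 0.2, P2 plays Stag with q = 0.2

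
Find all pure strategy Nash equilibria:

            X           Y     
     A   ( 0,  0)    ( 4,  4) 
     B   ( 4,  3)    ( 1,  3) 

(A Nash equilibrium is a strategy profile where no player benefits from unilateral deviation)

Nash equilibrium: (A, Y), (B, X)

Work:
Best responses:
  P1 vs X: payoffs [0, 4] → best response B (payoff 4)
  P1 vs Y: payoffs [4, 1] → best response A (payoff 4)
  P2 vs A: payoffs [0, 4] → best response Y (payoff 4)
  P2 vs B: payoffs [3, 3] → best response X/Y (payoff 3)
Mutual best responses: (A,Y), (B,X) → Nash equilibria.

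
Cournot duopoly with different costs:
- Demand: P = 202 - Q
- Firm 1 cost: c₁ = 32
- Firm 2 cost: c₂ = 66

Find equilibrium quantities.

q₁* = 68.0, q₂* = 34.0

Work:
Reaction: q₁ = (202 - 32 - q₂)/2
Reaction: q₂ = (202 - 66 - q₁)/2
Solve simultaneously:
q₁* = (202 - 2×32 + 66)/3 = 68.0
q₂* = (202 - 2×66 + 32)/3 = 34.0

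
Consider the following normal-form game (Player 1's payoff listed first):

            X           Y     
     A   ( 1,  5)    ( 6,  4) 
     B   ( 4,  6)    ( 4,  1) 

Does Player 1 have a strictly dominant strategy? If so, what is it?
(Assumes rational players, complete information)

No strictly dominant strategy exists for Player 1

Work:
A strategy strictly dominates another if it gives a strictly higher payoff against every opponent action. Compare each pair of P1's strategies column-by-column:
  A vs B: [1 vs 4, 6 vs 4] → A does not strictly dominate B (column X: 1 ≤ 4)
  B vs A: [4 vs 1, 4 vs 6] → B does not strictly dominate A (column Y: 4 ≤ 6)
No single strategy strictly dominates all others → no strictly dominant strategy.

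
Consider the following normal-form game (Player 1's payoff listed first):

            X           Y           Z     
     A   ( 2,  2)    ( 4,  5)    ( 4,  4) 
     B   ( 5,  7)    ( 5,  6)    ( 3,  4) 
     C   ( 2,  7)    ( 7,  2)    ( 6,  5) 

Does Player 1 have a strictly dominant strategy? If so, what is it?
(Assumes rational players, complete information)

No strictly dominant strategy exists for Player 1

Work:
A strategy strictly dominates another if it gives a strictly higher payoff against every opponent action. Compare each pair of P1's strategies column-by-column:
  A vs B: [2 vs 5, 4 vs 5, 4 vs 3] → A does not strictly dominate B (column X: 2 ≤ 5)
  A vs C: [2 vs 2, 4 vs 7, 4 vs 6] → A does not strictly dominate C (column X: 2 ≤ 2)
  B vs A: [5 vs 2, 5 vs 4, 3 vs 4] → B does not strictly dominate A (column Z: 3 ≤ 4)
  B vs C: [5 vs 2, 5 vs 7, 3 vs 6] → B does not strictly dominate C (column Y: 5 ≤ 7)
  C vs A: [2 vs 2, 7 vs 4, 6 vs 4] → C does not strictly dominate A (column X: 2 ≤ 2)
  C vs B: [2 vs 5, 7 vs 5, 6 vs 3] → C does not strictly dominate B (column X: 2 ≤ 5)
No single strategy strictly dominates all others → no strictly dominant strategy.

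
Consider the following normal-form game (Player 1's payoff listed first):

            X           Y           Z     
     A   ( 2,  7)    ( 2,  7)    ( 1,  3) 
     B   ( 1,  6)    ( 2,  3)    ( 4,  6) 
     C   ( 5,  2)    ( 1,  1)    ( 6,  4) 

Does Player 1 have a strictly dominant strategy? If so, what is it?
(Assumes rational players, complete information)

No strictly dominant strategy exists for Player 1

Work:
A strategy strictly dominates another if it gives a strictly higher payoff against every opponent action. Compare each pair of P1's strategies column-by-column:
  A vs B: [2 vs 1, 2 vs 2, 1 vs 4] → A does not strictly dominate B (column Y: 2 ≤ 2)
  A vs C: [2 vs 5, 2 vs 1, 1 vs 6] → A does not strictly dominate C (column X: 2 ≤ 5)
  B vs A: [1 vs 2, 2 vs 2, 4 vs 1] → B does not strictly dominate A (column X: 1 ≤ 2)
  B vs C: [1 vs 5, 2 vs 1, 4 vs 6] → B does not strictly dominate C (column X: 1 ≤ 5)
  C vs A: [5 vs 2, 1 vs 2, 6 vs 1] → C does not strictly dominate A (column Y: 1 ≤ 2)
  C vs B: [5 vs 1, 1 vs 2, 6 vs 4] → C does not strictly dominate B (column Y: 1 ≤ 2)
No single strategy strictly dominates all others → no strictly dominant strategy.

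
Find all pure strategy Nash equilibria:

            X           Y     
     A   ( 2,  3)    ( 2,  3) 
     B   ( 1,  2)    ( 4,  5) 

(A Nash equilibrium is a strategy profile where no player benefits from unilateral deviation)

Nash equilibrium: (A, X), (B, Y)

Work:
Best responses:
  P1 vs X: payoffs [2, 1] → best response A (payoff 2)
  P1 vs Y: payoffs [2, 4] → best response B (payoff 4)
  P2 vs A: payoffs [3, 3] → best response X/Y (payoff 3)
  P2 vs B: payoffs [2, 5] → best response Y (payoff 5)
Mutual best responses: (A,X), (B,Y) → Nash equilibria.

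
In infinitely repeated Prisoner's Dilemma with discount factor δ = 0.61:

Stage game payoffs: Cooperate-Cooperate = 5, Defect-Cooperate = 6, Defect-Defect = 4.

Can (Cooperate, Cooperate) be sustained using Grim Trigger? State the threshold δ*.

δ* = 0.5; since δ = 0.61 ≥ 0.5, cooperation can be sustained

Work:
For Grim Trigger:
Cooperate forever: 5/(1-δ)
Defect then punished: 6 + 4·δ/(1-δ)
Need: 5/(1-δ) ≥ 6 + 4·δ/(1-δ)
Solving: δ ≥ (T-R)/(T-P) = (6-5)/(6-4) = 0.5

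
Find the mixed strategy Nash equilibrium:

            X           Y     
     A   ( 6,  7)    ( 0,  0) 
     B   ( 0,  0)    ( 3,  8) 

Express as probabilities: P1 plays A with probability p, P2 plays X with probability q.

p = 0.5333, q = 0.3333

Work:
Find probabilities that make opponent indifferent:
P2 chooses q to make P1 indifferent between A and B
P1 chooses p to make P2 indifferent between X and Y
Mixed NE: P1 plays (A: 0.5333, B: 0.4667), P2 plays (X: 0.3333, Y: 0.6667)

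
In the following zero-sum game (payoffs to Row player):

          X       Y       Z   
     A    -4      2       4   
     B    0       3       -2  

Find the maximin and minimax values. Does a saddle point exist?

Maximin = -2, Minimax = 0, Saddle: False

Work:
Row minimums: [-4, -2] → maximin = -2
Column maximums: [0, 3, 4] → minimax = 0
No saddle point (maximin ≠ minimax). Mixed strategy needed.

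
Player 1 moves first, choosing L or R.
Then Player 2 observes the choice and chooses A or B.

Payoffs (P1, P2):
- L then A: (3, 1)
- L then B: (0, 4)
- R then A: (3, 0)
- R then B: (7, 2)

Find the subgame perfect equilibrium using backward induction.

P1 plays R, P2 plays B after L and B after R; Payoff (7, 2)

Work:
Backward induction:
After L: P2 chooses B → P1 gets 0
After R: P2 chooses B → P1 gets 7
P1 chooses R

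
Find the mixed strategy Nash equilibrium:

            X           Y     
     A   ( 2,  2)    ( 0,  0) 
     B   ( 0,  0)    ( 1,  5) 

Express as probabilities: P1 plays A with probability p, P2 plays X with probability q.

p = 0.7143, q = 0.3333

Work:
Find probabilities that make opponent indifferent:
P2 chooses q to make P1 indifferent between A and B
P1 chooses p to make P2 indifferent between X and Y
Mixed NE: P1 plays (A: 0.7143, B: 0.2857), P2 plays (X: 0.3333, Y: 0.6667)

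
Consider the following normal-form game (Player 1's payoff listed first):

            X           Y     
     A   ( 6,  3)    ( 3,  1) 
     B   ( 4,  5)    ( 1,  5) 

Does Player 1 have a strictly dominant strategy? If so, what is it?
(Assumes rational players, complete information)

Yes, Player 1's strictly dominant strategy is A

Work:
A strategy strictly dominates another if it gives a strictly higher payoff against every opponent action. Compare each pair of P1's strategies column-by-column:
  A vs B: [6 vs 4, 3 vs 1] → A strictly dominates B
  B vs A: [4 vs 6, 1 vs 3] → B does not strictly dominate A (column X: 4 ≤ 6)
A strictly dominates every other strategy → strictly dominant.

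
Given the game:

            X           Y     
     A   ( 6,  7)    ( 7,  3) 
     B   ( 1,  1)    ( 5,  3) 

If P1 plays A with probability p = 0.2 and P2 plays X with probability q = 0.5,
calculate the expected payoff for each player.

E[P1] = 3.7, E[P2] = 2.6

Work:
E[P1] = p·q·π₁(A,X) + p·(1-q)·π₁(A,Y) + (1-p)·q·π₁(B,X) + (1-p)·(1-q)·π₁(B,Y)
= 0.2·0.5·6 + 0.2·0.5·7 + 0.8·0.5·1 + 0.8·0.5·5
= 3.7

E[P2] = 2.6 (similar calculation)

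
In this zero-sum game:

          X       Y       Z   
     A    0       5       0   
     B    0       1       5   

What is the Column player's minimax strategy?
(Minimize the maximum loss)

Column should play X, value = 0

Work:
Column player minimizes Row's maximum payoff:
Column X: max payoff to Row = 0
Column Y: max payoff to Row = 5
Column Z: max payoff to Row = 5
Minimum is 0, achieved by column X.
Minimax strategy: X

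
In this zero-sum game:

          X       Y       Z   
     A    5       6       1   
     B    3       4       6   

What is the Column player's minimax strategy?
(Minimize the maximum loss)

Column should play X, value = 5

Work:
Column player minimizes Row's maximum payoff:
Column X: max payoff to Row = 5
Column Y: max payoff to Row = 6
Column Z: max payoff to Row = 6
Minimum is 5, achieved by column X.
Minimax strategy: X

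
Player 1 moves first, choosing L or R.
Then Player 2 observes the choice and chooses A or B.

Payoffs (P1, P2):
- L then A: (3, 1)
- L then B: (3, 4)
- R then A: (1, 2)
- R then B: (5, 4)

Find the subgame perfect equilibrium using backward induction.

P1 plays R, P2 plays B after L and B after R; Payoff (5, 4)

Work:
Backward induction:
After L: P2 chooses B → P1 gets 3
After R: P2 chooses B → P1 gets 5
P1 chooses R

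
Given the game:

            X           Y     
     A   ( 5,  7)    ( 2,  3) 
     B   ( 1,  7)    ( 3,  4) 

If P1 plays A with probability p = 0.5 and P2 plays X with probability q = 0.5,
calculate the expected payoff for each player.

E[P1] = 2.75, E[P2] = 5.25

Work:
E[P1] = p·q·π₁(A,X) + p·(1-q)·π₁(A,Y) + (1-p)·q·π₁(B,X) + (1-p)·(1-q)·π₁(B,Y)
= 0.5·0.5·5 + 0.5·0.5·2 + 0.5·0.5·1 + 0.5·0.5·3
= 2.75

E[P2] = 5.25 (similar calculation)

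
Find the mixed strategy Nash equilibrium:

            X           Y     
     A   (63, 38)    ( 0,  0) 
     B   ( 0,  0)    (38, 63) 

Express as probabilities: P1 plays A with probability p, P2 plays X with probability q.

p = 0.6238, q = 0.3762

Work:
Find probabilities that make opponent indifferent:
P2 chooses q to make P1 indifferent between A and B
P1 chooses p to make P2 indifferent between X and Y
Mixed NE: P1 plays (A: 0.6238, B: 0.3762), P2 plays (X: 0.3762, Y: 0.6238)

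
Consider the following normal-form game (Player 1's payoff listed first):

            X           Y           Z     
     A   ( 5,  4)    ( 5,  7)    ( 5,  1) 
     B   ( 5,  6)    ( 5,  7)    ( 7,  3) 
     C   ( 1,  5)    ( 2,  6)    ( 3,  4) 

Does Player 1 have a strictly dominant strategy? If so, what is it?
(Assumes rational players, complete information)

No strictly dominant strategy exists for Player 1

Work:
A strategy strictly dominates another if it gives a strictly higher payoff against every opponent action. Compare each pair of P1's strategies column-by-column:
  A vs B: [5 vs 5, 5 vs 5, 5 vs 7] → A does not strictly dominate B (column X: 5 ≤ 5)
  A vs C: [5 vs 1, 5 vs 2, 5 vs 3] → A strictly dominates C
  B vs A: [5 vs 5, 5 vs 5, 7 vs 5] → B does not strictly dominate A (column X: 5 ≤ 5)
  B vs C: [5 vs 1, 5 vs 2, 7 vs 3] → B strictly dominates C
  C vs A: [1 vs 5, 2 vs 5, 3 vs 5] → C does not strictly dominate A (column X: 1 ≤ 5)
  C vs B: [1 vs 5, 2 vs 5, 3 vs 7] → C does not strictly dominate B (column X: 1 ≤ 5)
No single strategy strictly dominates all others → no strictly dominant strategy.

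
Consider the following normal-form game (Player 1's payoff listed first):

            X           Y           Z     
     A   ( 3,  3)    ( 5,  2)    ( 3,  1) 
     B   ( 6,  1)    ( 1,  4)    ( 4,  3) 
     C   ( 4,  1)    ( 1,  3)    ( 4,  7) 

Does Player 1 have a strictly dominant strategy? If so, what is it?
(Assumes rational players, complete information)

No strictly dominant strategy exists for Player 1

Work:
A strategy strictly dominates another if it gives a strictly higher payoff against every opponent action. Compare each pair of P1's strategies column-by-column:
  A vs B: [3 vs 6, 5 vs 1, 3 vs 4] → A does not strictly dominate B (column X: 3 ≤ 6)
  A vs C: [3 vs 4, 5 vs 1, 3 vs 4] → A does not strictly dominate C (column X: 3 ≤ 4)
  B vs A: [6 vs 3, 1 vs 5, 4 vs 3] → B does not strictly dominate A (column Y: 1 ≤ 5)
  B vs C: [6 vs 4, 1 vs 1, 4 vs 4] → B does not strictly dominate C (column Y: 1 ≤ 1)
  C vs A: [4 vs 3, 1 vs 5, 4 vs 3] → C does not strictly dominate A (column Y: 1 ≤ 5)
  C vs B: [4 vs 6, 1 vs 1, 4 vs 4] → C does not strictly dominate B (column X: 4 ≤ 6)
No single strategy strictly dominates all others → no strictly dominant strategy.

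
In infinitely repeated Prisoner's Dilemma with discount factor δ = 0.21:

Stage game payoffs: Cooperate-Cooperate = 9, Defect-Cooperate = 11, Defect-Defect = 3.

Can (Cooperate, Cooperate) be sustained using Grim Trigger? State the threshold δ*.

δ* = 0.25; since δ = 0.21 < 0.25, cooperation cannot be sustained

Work:
For Grim Trigger:
Cooperate forever: 9/(1-δ)
Defect then punished: 11 + 3·δ/(1-δ)
Need: 9/(1-δ) ≥ 11 + 3·δ/(1-δ)
Solving: δ ≥ (T-R)/(T-P) = (11-9)/(11-3) = 0.25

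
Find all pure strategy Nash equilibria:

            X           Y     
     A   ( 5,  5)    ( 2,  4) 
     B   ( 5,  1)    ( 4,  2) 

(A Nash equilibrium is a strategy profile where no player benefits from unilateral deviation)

Nash equilibrium: (A, X), (B, Y)

Work:
Best responses:
  P1 vs X: payoffs [5, 5] → best response A/B (payoff 5)
  P1 vs Y: payoffs [2, 4] → best response B (payoff 4)
  P2 vs A: payoffs [5, 4] → best response X (payoff 5)
  P2 vs B: payoffs [1, 2] → best response Y (payoff 2)
Mutual best responses: (A,X), (B,Y) → Nash equilibria.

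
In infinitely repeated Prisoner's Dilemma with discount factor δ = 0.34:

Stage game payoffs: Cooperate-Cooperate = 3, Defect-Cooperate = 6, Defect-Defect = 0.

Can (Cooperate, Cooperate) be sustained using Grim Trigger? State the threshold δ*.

δ* = 0.5; since δ = 0.34 < 0.5, cooperation cannot be sustained

Work:
For Grim Trigger:
Cooperate forever: 3/(1-δ)
Defect then punished: 6 + 0·δ/(1-δ)
Need: 3/(1-δ) ≥ 6 + 0·δ/(1-δ)
Solving: δ ≥ (T-R)/(T-P) = (6-3)/(6-0) = 0.5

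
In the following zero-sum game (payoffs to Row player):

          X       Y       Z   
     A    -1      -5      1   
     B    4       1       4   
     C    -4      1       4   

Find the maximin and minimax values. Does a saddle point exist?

Maximin = 1, Minimax = 1, Saddle: True

Work:
Row minimums: [-5, 1, -4] → maximin = 1
Column maximums: [4, 1, 4] → minimax = 1
Saddle point exists! Game value = 1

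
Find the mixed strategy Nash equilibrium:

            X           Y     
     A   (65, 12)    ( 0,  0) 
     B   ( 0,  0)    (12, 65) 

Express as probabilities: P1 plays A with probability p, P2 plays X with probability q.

p = 0.8442, q = 0.1558

Work:
Find probabilities that make opponent indifferent:
P2 chooses q to make P1 indifferent between A and B
P1 chooses p to make P2 indifferent between X and Y
Mixed NE: P1 plays (A: 0.8442, B: 0.1558), P2 plays (X: 0.1558, Y: 0.8442)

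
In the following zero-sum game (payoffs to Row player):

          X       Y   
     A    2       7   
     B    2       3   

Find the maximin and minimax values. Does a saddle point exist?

Maximin = 2, Minimax = 2, Saddle: True

Work:
Row minimums: [2, 2] → maximin = 2
Column maximums: [2, 7] → minimax = 2
Saddle point exists! Game value = 2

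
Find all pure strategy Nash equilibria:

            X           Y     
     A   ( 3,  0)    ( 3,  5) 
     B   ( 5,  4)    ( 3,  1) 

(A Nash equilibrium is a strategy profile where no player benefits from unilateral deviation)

Nash equilibrium: (A, Y), (B, X)

Work:
Best responses:
  P1 vs X: payoffs [3, 5] → best response B (payoff 5)
  P1 vs Y: payoffs [3, 3] → best response A/B (payoff 3)
  P2 vs A: payoffs [0, 5] → best response Y (payoff 5)
  P2 vs B: payoffs [4, 1] → best response X (payoff 4)
Mutual best responses: (A,Y), (B,X) → Nash equilibria.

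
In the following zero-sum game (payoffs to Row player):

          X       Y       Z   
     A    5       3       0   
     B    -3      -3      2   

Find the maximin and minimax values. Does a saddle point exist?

Maximin = 0, Minimax = 2, Saddle: False

Work:
Row minimums: [0, -3] → maximin = 0
Column maximums: [5, 3, 2] → minimax = 2
No saddle point (maximin ≠ minimax). Mixed strategy needed.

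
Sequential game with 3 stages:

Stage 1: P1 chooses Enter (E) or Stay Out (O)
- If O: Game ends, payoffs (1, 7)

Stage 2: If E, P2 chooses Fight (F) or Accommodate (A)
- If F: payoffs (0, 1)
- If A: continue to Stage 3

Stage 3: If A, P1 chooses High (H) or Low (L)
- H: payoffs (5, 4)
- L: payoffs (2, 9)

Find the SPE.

SPE: (E, A, H); Outcome (5, 4)

Work:
Stage 3: P1 chooses H (5 vs 2)
Stage 2: P2: F->1, A->4 (anticipating H). Choose A
Stage 1: P1: O->1, E->5 (anticipating A, H). Choose E
SPE path: E -> A -> H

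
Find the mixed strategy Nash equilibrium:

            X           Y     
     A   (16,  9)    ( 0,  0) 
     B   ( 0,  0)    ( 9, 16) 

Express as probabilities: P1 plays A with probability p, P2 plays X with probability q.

p = 0.64, q = 0.36

Work:
Find probabilities that make opponent indifferent:
P2 chooses q to make P1 indifferent between A and B
P1 chooses p to make P2 indifferent between X and Y
Mixed NE: P1 plays (A: 0.64, B: 0.36), P2 plays (X: 0.36, Y: 0.64)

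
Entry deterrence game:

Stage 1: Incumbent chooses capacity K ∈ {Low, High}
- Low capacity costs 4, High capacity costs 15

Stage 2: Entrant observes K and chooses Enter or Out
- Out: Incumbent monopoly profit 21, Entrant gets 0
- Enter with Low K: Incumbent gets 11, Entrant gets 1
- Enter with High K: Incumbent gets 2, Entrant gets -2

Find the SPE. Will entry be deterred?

SPE: (Low, Enter|Low, Out|High); Entry not deterred. Incumbent net profit = 7, Entrant gets 1

Work:
After Low K: Entrant enters (1 > 0)
After High K: Entrant stays out (-2 < 0)
Incumbent: Low → 11−4=7, High → 21−15=6
Incumbent chooses Low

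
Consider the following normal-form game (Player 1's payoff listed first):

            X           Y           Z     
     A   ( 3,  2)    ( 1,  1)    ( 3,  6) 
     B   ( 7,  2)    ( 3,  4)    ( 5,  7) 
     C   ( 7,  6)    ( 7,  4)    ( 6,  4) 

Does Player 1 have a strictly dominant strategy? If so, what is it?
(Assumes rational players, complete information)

No strictly dominant strategy exists for Player 1

Work:
A strategy strictly dominates another if it gives a strictly higher payoff against every opponent action. Compare each pair of P1's strategies column-by-column:
  A vs B: [3 vs 7, 1 vs 3, 3 vs 5] → A does not strictly dominate B (column X: 3 ≤ 7)
  A vs C: [3 vs 7, 1 vs 7, 3 vs 6] → A does not strictly dominate C (column X: 3 ≤ 7)
  B vs A: [7 vs 3, 3 vs 1, 5 vs 3] → B strictly dominates A
  B vs C: [7 vs 7, 3 vs 7, 5 vs 6] → B does not strictly dominate C (column X: 7 ≤ 7)
  C vs A: [7 vs 3, 7 vs 1, 6 vs 3] → C strictly dominates A
  C vs B: [7 vs 7, 7 vs 3, 6 vs 5] → C does not strictly dominate B (column X: 7 ≤ 7)
No single strategy strictly dominates all others → no strictly dominant strategy.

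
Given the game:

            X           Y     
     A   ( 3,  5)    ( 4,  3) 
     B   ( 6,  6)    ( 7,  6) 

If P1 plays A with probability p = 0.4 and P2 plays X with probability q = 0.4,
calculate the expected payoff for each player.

E[P1] = 5.4, E[P2] = 5.12

Work:
E[P1] = p·q·π₁(A,X) + p·(1-q)·π₁(A,Y) + (1-p)·q·π₁(B,X) + (1-p)·(1-q)·π₁(B,Y)
= 0.4·0.4·3 + 0.4·0.6·4 + 0.6·0.4·6 + 0.6·0.6·7
= 5.4

E[P2] = 5.12 (similar calculation)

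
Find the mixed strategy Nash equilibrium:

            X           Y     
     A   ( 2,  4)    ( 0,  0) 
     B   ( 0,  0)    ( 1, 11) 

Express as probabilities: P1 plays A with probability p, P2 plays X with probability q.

p = 0.7333, q = 0.3333

Work:
Find probabilities that make opponent indifferent:
P2 chooses q to make P1 indifferent between A and B
P1 chooses p to make P2 indifferent between X and Y
Mixed NE: P1 plays (A: 0.7333, B: 0.2667), P2 plays (X: 0.3333, Y: 0.6667)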